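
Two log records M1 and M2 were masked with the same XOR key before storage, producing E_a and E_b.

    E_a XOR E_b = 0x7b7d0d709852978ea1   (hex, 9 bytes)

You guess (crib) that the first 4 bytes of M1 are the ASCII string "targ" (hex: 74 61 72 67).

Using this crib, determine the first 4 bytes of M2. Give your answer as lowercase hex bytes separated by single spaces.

Since E_a ⊕ E_b = M1 ⊕ M2, XORing with the guessed M1 bytes yields the corresponding M2 bytes: M2 = (E_a ⊕ E_b) ⊕ M1.
byte 0: 7b XOR 74 = 0f
byte 1: 7d XOR 61 = 1c
byte 2: 0d XOR 72 = 7f
byte 3: 70 XOR 67 = 17

0f 1c 7f 17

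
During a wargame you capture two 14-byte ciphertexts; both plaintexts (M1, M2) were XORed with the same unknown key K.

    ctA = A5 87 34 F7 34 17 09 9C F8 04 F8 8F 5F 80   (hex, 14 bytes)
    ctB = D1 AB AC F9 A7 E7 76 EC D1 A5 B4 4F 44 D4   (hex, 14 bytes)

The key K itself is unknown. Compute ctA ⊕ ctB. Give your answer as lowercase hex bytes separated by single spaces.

ctA ⊕ ctB = (M1 ⊕ K) ⊕ (M2 ⊕ K) = M1 ⊕ M2 — the shared key cancels under XOR.
byte 0: 10100101 ^ 11010001 = 01110100
byte 1: 10000111 ^ 10101011 = 00101100
byte 2: 00110100 ^ 10101100 = 10011000
byte 3: 11110111 ^ 11111001 = 00001110
byte 4: 00110100 ^ 10100111 = 10010011
byte 5: 00010111 ^ 11100111 = 11110000
byte 6: 00001001 ^ 01110110 = 01111111
byte 7: 10011100 ^ 11101100 = 01110000
byte 8: 11111000 ^ 11010001 = 00101001
byte 9: 00000100 ^ 10100101 = 10100001
byte 10: 11111000 ^ 10110100 = 01001100
byte 11: 10001111 ^ 01001111 = 11000000
byte 12: 01011111 ^ 01000100 = 00011011
byte 13: 10000000 ^ 11010100 = 01010100

74 2c 98 0e 93 f0 7f 70 29 a1 4c c0 1b 54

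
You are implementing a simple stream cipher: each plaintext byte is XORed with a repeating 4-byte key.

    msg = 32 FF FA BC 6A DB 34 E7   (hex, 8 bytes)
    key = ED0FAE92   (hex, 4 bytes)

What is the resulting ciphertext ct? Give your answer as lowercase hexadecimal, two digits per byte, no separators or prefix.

The 4-byte key repeats, so the effective keystream is ed 0f ae 92 ed 0f ae 92.
byte 0: 32 XOR ed = df
byte 1: ff XOR 0f = f0
byte 2: fa XOR ae = 54
byte 3: bc XOR 92 = 2e
byte 4: 6a XOR ed = 87
byte 5: db XOR 0f = d4
byte 6: 34 XOR ae = 9a
byte 7: e7 XOR 92 = 75

dff0542e87d49a75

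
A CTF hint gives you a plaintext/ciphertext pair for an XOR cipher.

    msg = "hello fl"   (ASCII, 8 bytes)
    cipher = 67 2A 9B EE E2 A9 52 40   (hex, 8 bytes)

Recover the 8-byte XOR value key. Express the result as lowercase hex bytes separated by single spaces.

0f 4f f7 82 8d 89 34 2c

Since cipher = msg ⊕ key, XORing both sides with msg gives key = msg ⊕ cipher.
68 ⊕ 67 = 0f
65 ⊕ 2a = 4f
6c ⊕ 9b = f7
6c ⊕ ee = 82
6f ⊕ e2 = 8d
20 ⊕ a9 = 89
66 ⊕ 52 = 34
6c ⊕ 40 = 2c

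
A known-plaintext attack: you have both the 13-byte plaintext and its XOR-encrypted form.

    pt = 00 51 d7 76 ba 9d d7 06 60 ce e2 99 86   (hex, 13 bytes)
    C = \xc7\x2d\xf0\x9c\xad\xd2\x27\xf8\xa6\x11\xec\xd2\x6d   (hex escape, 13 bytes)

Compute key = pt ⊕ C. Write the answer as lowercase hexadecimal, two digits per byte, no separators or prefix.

c77c27ea174ff0fec6df0e4beb

Since C = pt ⊕ key, XORing both sides with pt gives key = pt ⊕ C.
  0 XOR 199 = 199
 81 XOR  45 = 124
215 XOR 240 =  39
118 XOR 156 = 234
186 XOR 173 =  23
157 XOR 210 =  79
215 XOR  39 = 240
  6 XOR 248 = 254
 96 XOR 166 = 198
206 XOR  17 = 223
226 XOR 236 =  14
153 XOR 210 =  75
134 XOR 109 = 235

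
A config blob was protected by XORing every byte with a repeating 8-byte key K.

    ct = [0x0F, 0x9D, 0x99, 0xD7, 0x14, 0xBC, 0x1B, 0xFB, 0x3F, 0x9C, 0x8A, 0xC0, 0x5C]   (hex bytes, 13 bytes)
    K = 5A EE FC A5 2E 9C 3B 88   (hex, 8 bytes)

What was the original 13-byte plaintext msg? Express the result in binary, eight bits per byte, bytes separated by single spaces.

01010101 01110011 01100101 01110010 00111010 00100000 00100000 01110011 01100101 01110010 01110110 01100101 01110010

The 8-byte key repeats, so the effective keystream is 5a ee fc a5 2e 9c 3b 88 5a ee fc a5 2e.
byte 0: 0f ^ 5a = 55
byte 1: 9d ^ ee = 73
byte 2: 99 ^ fc = 65
byte 3: d7 ^ a5 = 72
byte 4: 14 ^ 2e = 3a
byte 5: bc ^ 9c = 20
byte 6: 1b ^ 3b = 20
byte 7: fb ^ 88 = 73
byte 8: 3f ^ 5a = 65
byte 9: 9c ^ ee = 72
byte 10: 8a ^ fc = 76
byte 11: c0 ^ a5 = 65
byte 12: 5c ^ 2e = 72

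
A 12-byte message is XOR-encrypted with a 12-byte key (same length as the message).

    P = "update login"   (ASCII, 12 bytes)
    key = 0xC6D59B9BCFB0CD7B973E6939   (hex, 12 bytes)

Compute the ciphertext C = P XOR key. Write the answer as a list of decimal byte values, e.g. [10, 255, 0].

byte 0: 75 XOR c6 = b3
byte 1: 70 XOR d5 = a5
byte 2: 64 XOR 9b = ff
byte 3: 61 XOR 9b = fa
byte 4: 74 XOR cf = bb
byte 5: 65 XOR b0 = d5
byte 6: 20 XOR cd = ed
byte 7: 6c XOR 7b = 17
byte 8: 6f XOR 97 = f8
byte 9: 67 XOR 3e = 59
byte 10: 69 XOR 69 = 00
byte 11: 6e XOR 39 = 57

[179, 165, 255, 250, 187, 213, 237, 23, 248, 89, 0, 87]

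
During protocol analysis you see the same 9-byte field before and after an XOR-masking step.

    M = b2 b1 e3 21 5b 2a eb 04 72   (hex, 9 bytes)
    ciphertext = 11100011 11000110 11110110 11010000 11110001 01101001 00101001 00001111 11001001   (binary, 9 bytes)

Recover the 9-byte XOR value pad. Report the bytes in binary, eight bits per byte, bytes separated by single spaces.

01010001 01110111 00010101 11110001 10101010 01000011 11000010 00001011 10111011

Since ciphertext = M ⊕ pad, XORing both sides with M gives pad = M ⊕ ciphertext.
byte 0: b2 ^ e3 = 51
byte 1: b1 ^ c6 = 77
byte 2: e3 ^ f6 = 15
byte 3: 21 ^ d0 = f1
byte 4: 5b ^ f1 = aa
byte 5: 2a ^ 69 = 43
byte 6: eb ^ 29 = c2
byte 7: 04 ^ 0f = 0b
byte 8: 72 ^ c9 = bb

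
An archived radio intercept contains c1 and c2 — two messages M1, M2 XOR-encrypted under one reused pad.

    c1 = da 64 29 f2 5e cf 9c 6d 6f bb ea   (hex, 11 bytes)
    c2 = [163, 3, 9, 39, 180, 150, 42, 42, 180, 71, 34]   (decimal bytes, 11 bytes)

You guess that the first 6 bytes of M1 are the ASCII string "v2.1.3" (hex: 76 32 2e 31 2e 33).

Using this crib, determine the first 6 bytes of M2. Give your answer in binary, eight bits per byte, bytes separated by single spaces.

00001111 01010101 00001110 11100100 11000100 01101010

First, c1 ⊕ c2 = (M1 ⊕ K) ⊕ (M2 ⊕ K) = M1 ⊕ M2, so the key drops out. Then M2 = (M1 ⊕ M2) ⊕ M1 over the first 6 bytes.
byte 0: (da ^ a3) ^ 76 = 79 ^ 76 = 0f
byte 1: (64 ^ 03) ^ 32 = 67 ^ 32 = 55
byte 2: (29 ^ 09) ^ 2e = 20 ^ 2e = 0e
byte 3: (f2 ^ 27) ^ 31 = d5 ^ 31 = e4
byte 4: (5e ^ b4) ^ 2e = ea ^ 2e = c4
byte 5: (cf ^ 96) ^ 33 = 59 ^ 33 = 6a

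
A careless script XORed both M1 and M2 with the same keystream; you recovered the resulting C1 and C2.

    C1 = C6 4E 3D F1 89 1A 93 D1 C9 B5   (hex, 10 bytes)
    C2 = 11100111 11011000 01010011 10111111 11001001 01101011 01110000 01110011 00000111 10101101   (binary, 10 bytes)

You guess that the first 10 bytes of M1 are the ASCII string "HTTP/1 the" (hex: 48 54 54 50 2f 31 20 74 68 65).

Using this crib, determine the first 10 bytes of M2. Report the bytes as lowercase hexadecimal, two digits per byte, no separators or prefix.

69c23a1e6f40c3d6a67d

First, C1 ⊕ C2 = (M1 ⊕ K) ⊕ (M2 ⊕ K) = M1 ⊕ M2, so the key drops out. Then M2 = (M1 ⊕ M2) ⊕ M1 over the first 10 bytes.
byte 0: (c6 ⊕ e7) ⊕ 48 = 21 ⊕ 48 = 69
byte 1: (4e ⊕ d8) ⊕ 54 = 96 ⊕ 54 = c2
byte 2: (3d ⊕ 53) ⊕ 54 = 6e ⊕ 54 = 3a
byte 3: (f1 ⊕ bf) ⊕ 50 = 4e ⊕ 50 = 1e
byte 4: (89 ⊕ c9) ⊕ 2f = 40 ⊕ 2f = 6f
byte 5: (1a ⊕ 6b) ⊕ 31 = 71 ⊕ 31 = 40
byte 6: (93 ⊕ 70) ⊕ 20 = e3 ⊕ 20 = c3
byte 7: (d1 ⊕ 73) ⊕ 74 = a2 ⊕ 74 = d6
byte 8: (c9 ⊕ 07) ⊕ 68 = ce ⊕ 68 = a6
byte 9: (b5 ⊕ ad) ⊕ 65 = 18 ⊕ 65 = 7d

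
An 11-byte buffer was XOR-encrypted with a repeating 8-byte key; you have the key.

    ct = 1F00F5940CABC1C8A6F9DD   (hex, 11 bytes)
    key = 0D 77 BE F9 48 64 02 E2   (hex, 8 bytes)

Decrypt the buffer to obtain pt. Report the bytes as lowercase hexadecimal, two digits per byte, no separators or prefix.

12774b6d44cfc32aab8e63

The 8-byte key repeats, so the effective keystream is 0d 77 be f9 48 64 02 e2 0d 77 be.
byte 0: 1f ^ 0d = 12
byte 1: 00 ^ 77 = 77
byte 2: f5 ^ be = 4b
byte 3: 94 ^ f9 = 6d
byte 4: 0c ^ 48 = 44
byte 5: ab ^ 64 = cf
byte 6: c1 ^ 02 = c3
byte 7: c8 ^ e2 = 2a
byte 8: a6 ^ 0d = ab
byte 9: f9 ^ 77 = 8e
byte 10: dd ^ be = 63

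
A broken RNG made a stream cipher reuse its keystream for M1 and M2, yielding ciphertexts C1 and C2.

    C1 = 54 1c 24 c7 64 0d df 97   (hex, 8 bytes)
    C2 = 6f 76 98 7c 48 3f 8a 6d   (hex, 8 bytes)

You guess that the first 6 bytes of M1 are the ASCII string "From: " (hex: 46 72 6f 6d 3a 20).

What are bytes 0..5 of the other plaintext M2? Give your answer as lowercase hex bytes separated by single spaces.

7d 18 d3 d6 16 12

First, C1 ⊕ C2 = (M1 ⊕ K) ⊕ (M2 ⊕ K) = M1 ⊕ M2, so the key drops out. Then M2 = (M1 ⊕ M2) ⊕ M1 over the first 6 bytes.
byte 0: (54 ⊕ 6f) ⊕ 46 = 3b ⊕ 46 = 7d
byte 1: (1c ⊕ 76) ⊕ 72 = 6a ⊕ 72 = 18
byte 2: (24 ⊕ 98) ⊕ 6f = bc ⊕ 6f = d3
byte 3: (c7 ⊕ 7c) ⊕ 6d = bb ⊕ 6d = d6
byte 4: (64 ⊕ 48) ⊕ 3a = 2c ⊕ 3a = 16
byte 5: (0d ⊕ 3f) ⊕ 20 = 32 ⊕ 20 = 12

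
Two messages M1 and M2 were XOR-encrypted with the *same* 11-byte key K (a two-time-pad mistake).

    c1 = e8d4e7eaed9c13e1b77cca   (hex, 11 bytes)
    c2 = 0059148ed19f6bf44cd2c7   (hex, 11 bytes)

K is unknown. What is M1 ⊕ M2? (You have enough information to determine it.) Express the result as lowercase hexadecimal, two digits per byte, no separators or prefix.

c1 ⊕ c2 = (M1 ⊕ K) ⊕ (M2 ⊕ K) = M1 ⊕ M2 — the shared key cancels under XOR.
byte 0: e8 ^ 00 = e8
byte 1: d4 ^ 59 = 8d
byte 2: e7 ^ 14 = f3
byte 3: ea ^ 8e = 64
byte 4: ed ^ d1 = 3c
byte 5: 9c ^ 9f = 03
byte 6: 13 ^ 6b = 78
byte 7: e1 ^ f4 = 15
byte 8: b7 ^ 4c = fb
byte 9: 7c ^ d2 = ae
byte 10: ca ^ c7 = 0d

e88df3643c037815fbae0d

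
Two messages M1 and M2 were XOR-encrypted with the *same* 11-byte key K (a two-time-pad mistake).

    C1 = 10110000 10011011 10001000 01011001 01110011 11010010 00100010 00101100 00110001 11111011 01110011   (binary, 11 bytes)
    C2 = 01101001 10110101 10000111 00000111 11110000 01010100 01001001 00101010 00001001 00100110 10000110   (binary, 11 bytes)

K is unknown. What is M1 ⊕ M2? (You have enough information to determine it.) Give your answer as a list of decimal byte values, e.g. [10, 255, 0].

C1 ⊕ C2 = (M1 ⊕ K) ⊕ (M2 ⊕ K) = M1 ⊕ M2 — the shared key cancels under XOR.
10110000 XOR 01101001 = 11011001
10011011 XOR 10110101 = 00101110
10001000 XOR 10000111 = 00001111
01011001 XOR 00000111 = 01011110
01110011 XOR 11110000 = 10000011
11010010 XOR 01010100 = 10000110
00100010 XOR 01001001 = 01101011
00101100 XOR 00101010 = 00000110
00110001 XOR 00001001 = 00111000
11111011 XOR 00100110 = 11011101
01110011 XOR 10000110 = 11110101

[217, 46, 15, 94, 131, 134, 107, 6, 56, 221, 245]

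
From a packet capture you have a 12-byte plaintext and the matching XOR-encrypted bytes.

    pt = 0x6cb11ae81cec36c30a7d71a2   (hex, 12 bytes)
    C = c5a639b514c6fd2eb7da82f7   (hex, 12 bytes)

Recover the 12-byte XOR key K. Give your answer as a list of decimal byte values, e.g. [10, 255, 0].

[169, 23, 35, 93, 8, 42, 203, 237, 189, 167, 243, 85]

Since C = pt ⊕ K, XORing both sides with pt gives K = pt ⊕ C.
byte 0: 6c XOR c5 = a9
byte 1: b1 XOR a6 = 17
byte 2: 1a XOR 39 = 23
byte 3: e8 XOR b5 = 5d
byte 4: 1c XOR 14 = 08
byte 5: ec XOR c6 = 2a
byte 6: 36 XOR fd = cb
byte 7: c3 XOR 2e = ed
byte 8: 0a XOR b7 = bd
byte 9: 7d XOR da = a7
byte 10: 71 XOR 82 = f3
byte 11: a2 XOR f7 = 55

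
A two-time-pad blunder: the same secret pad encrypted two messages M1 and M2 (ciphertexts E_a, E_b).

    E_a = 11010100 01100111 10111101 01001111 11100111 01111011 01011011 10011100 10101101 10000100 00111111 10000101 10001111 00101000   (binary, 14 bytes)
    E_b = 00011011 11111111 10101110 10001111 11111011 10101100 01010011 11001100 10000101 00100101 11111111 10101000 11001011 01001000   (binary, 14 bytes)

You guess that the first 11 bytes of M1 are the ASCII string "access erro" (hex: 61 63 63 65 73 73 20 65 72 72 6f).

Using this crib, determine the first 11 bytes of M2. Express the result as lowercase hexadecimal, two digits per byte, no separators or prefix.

First, E_a ⊕ E_b = (M1 ⊕ K) ⊕ (M2 ⊕ K) = M1 ⊕ M2, so the key drops out. Then M2 = (M1 ⊕ M2) ⊕ M1 over the first 11 bytes.
byte 0: (d4 ⊕ 1b) ⊕ 61 = cf ⊕ 61 = ae
byte 1: (67 ⊕ ff) ⊕ 63 = 98 ⊕ 63 = fb
byte 2: (bd ⊕ ae) ⊕ 63 = 13 ⊕ 63 = 70
byte 3: (4f ⊕ 8f) ⊕ 65 = c0 ⊕ 65 = a5
byte 4: (e7 ⊕ fb) ⊕ 73 = 1c ⊕ 73 = 6f
byte 5: (7b ⊕ ac) ⊕ 73 = d7 ⊕ 73 = a4
byte 6: (5b ⊕ 53) ⊕ 20 = 08 ⊕ 20 = 28
byte 7: (9c ⊕ cc) ⊕ 65 = 50 ⊕ 65 = 35
byte 8: (ad ⊕ 85) ⊕ 72 = 28 ⊕ 72 = 5a
byte 9: (84 ⊕ 25) ⊕ 72 = a1 ⊕ 72 = d3
byte 10: (3f ⊕ ff) ⊕ 6f = c0 ⊕ 6f = af

aefb70a56fa428355ad3af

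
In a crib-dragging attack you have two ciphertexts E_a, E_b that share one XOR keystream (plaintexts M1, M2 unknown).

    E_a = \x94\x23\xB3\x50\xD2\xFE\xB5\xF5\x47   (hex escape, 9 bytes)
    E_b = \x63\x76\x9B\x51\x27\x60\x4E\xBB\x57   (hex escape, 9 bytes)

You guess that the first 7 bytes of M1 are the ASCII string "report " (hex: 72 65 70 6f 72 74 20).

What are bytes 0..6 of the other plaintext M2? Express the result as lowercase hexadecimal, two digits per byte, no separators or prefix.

First, E_a ⊕ E_b = (M1 ⊕ K) ⊕ (M2 ⊕ K) = M1 ⊕ M2, so the key drops out. Then M2 = (M1 ⊕ M2) ⊕ M1 over the first 7 bytes.
byte 0: (94 ⊕ 63) ⊕ 72 = f7 ⊕ 72 = 85
byte 1: (23 ⊕ 76) ⊕ 65 = 55 ⊕ 65 = 30
byte 2: (b3 ⊕ 9b) ⊕ 70 = 28 ⊕ 70 = 58
byte 3: (50 ⊕ 51) ⊕ 6f = 01 ⊕ 6f = 6e
byte 4: (d2 ⊕ 27) ⊕ 72 = f5 ⊕ 72 = 87
byte 5: (fe ⊕ 60) ⊕ 74 = 9e ⊕ 74 = ea
byte 6: (b5 ⊕ 4e) ⊕ 20 = fb ⊕ 20 = db

8530586e87eadb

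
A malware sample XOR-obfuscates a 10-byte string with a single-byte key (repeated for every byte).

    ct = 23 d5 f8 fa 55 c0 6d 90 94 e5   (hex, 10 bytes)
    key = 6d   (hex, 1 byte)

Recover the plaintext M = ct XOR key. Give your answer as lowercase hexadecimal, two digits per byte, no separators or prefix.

4eb8959738ad00fdf988

The 1-byte key repeats, so the effective keystream is 6d 6d 6d 6d 6d 6d 6d 6d 6d 6d.
byte 0: 23 xor 6d = 4e
byte 1: d5 xor 6d = b8
byte 2: f8 xor 6d = 95
byte 3: fa xor 6d = 97
byte 4: 55 xor 6d = 38
byte 5: c0 xor 6d = ad
byte 6: 6d xor 6d = 00
byte 7: 90 xor 6d = fd
byte 8: 94 xor 6d = f9
byte 9: e5 xor 6d = 88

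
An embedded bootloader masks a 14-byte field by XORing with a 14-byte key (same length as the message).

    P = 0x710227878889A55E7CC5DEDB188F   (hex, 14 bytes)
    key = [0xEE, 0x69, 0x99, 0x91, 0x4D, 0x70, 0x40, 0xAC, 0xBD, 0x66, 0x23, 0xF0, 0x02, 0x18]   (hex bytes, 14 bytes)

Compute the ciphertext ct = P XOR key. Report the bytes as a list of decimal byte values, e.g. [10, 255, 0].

113 XOR 238 = 159
  2 XOR 105 = 107
 39 XOR 153 = 190
135 XOR 145 =  22
136 XOR  77 = 197
137 XOR 112 = 249
165 XOR  64 = 229
 94 XOR 172 = 242
124 XOR 189 = 193
197 XOR 102 = 163
222 XOR  35 = 253
219 XOR 240 =  43
 24 XOR   2 =  26
143 XOR  24 = 151

[159, 107, 190, 22, 197, 249, 229, 242, 193, 163, 253, 43, 26, 151]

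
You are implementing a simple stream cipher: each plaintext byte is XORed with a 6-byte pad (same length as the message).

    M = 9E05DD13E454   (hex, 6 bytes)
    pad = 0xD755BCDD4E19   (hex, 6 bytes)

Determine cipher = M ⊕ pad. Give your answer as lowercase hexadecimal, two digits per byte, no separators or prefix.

XOR is its own inverse, so applying the key byte-wise gives the result directly.
9e xor d7 = 49
05 xor 55 = 50
dd xor bc = 61
13 xor dd = ce
e4 xor 4e = aa
54 xor 19 = 4d

495061ceaa4d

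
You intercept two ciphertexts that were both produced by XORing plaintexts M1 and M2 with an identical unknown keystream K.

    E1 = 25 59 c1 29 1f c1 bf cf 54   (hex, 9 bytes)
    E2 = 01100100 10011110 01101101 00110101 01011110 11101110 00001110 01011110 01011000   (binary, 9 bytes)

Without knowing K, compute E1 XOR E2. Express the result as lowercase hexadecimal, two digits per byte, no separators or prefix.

41c7ac1c412fb1910c

E1 ⊕ E2 = (M1 ⊕ K) ⊕ (M2 ⊕ K) = M1 ⊕ M2 — the shared key cancels under XOR.
25 XOR 64 = 41
59 XOR 9e = c7
c1 XOR 6d = ac
29 XOR 35 = 1c
1f XOR 5e = 41
c1 XOR ee = 2f
bf XOR 0e = b1
cf XOR 5e = 91
54 XOR 58 = 0c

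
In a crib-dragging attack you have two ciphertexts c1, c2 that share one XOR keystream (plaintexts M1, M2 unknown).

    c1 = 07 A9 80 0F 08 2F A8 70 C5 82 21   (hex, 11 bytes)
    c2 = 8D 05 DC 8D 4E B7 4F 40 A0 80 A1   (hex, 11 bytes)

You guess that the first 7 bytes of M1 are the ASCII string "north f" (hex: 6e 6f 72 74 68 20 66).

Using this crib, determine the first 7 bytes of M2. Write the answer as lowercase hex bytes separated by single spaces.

First, c1 ⊕ c2 = (M1 ⊕ K) ⊕ (M2 ⊕ K) = M1 ⊕ M2, so the key drops out. Then M2 = (M1 ⊕ M2) ⊕ M1 over the first 7 bytes.
byte 0: (07 XOR 8d) XOR 6e = 8a XOR 6e = e4
byte 1: (a9 XOR 05) XOR 6f = ac XOR 6f = c3
byte 2: (80 XOR dc) XOR 72 = 5c XOR 72 = 2e
byte 3: (0f XOR 8d) XOR 74 = 82 XOR 74 = f6
byte 4: (08 XOR 4e) XOR 68 = 46 XOR 68 = 2e
byte 5: (2f XOR b7) XOR 20 = 98 XOR 20 = b8
byte 6: (a8 XOR 4f) XOR 66 = e7 XOR 66 = 81

e4 c3 2e f6 2e b8 81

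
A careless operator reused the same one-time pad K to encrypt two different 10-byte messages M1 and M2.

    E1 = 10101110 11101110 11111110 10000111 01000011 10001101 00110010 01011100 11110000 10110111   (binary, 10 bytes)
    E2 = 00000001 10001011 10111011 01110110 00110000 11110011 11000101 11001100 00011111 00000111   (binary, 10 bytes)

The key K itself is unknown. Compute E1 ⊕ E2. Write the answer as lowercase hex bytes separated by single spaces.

af 65 45 f1 73 7e f7 90 ef b0

E1 ⊕ E2 = (M1 ⊕ K) ⊕ (M2 ⊕ K) = M1 ⊕ M2 — the shared key cancels under XOR.
ae XOR 01 = af
ee XOR 8b = 65
fe XOR bb = 45
87 XOR 76 = f1
43 XOR 30 = 73
8d XOR f3 = 7e
32 XOR c5 = f7
5c XOR cc = 90
f0 XOR 1f = ef
b7 XOR 07 = b0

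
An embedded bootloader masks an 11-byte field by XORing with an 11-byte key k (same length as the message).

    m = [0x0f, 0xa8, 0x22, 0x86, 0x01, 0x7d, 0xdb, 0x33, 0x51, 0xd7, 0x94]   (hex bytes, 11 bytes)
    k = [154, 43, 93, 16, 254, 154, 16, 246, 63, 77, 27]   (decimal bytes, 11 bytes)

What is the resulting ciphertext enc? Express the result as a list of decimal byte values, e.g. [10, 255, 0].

[149, 131, 127, 150, 255, 231, 203, 197, 110, 154, 143]

XOR is its own inverse, so applying the key byte-wise gives the result directly.
0f xor 9a = 95
a8 xor 2b = 83
22 xor 5d = 7f
86 xor 10 = 96
01 xor fe = ff
7d xor 9a = e7
db xor 10 = cb
33 xor f6 = c5
51 xor 3f = 6e
d7 xor 4d = 9a
94 xor 1b = 8f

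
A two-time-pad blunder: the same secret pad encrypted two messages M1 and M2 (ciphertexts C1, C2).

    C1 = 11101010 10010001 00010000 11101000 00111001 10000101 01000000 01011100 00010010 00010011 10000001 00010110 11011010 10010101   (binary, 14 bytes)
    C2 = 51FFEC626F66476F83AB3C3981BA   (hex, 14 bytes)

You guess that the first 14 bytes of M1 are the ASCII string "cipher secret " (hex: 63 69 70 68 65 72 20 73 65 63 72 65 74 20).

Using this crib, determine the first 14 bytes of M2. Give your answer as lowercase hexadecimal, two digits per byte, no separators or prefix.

d8078ce233912740f4dbcf4a2f0f

First, C1 ⊕ C2 = (M1 ⊕ K) ⊕ (M2 ⊕ K) = M1 ⊕ M2, so the key drops out. Then M2 = (M1 ⊕ M2) ⊕ M1 over the first 14 bytes.
byte 0: (ea xor 51) xor 63 = bb xor 63 = d8
byte 1: (91 xor ff) xor 69 = 6e xor 69 = 07
byte 2: (10 xor ec) xor 70 = fc xor 70 = 8c
byte 3: (e8 xor 62) xor 68 = 8a xor 68 = e2
byte 4: (39 xor 6f) xor 65 = 56 xor 65 = 33
byte 5: (85 xor 66) xor 72 = e3 xor 72 = 91
byte 6: (40 xor 47) xor 20 = 07 xor 20 = 27
byte 7: (5c xor 6f) xor 73 = 33 xor 73 = 40
byte 8: (12 xor 83) xor 65 = 91 xor 65 = f4
byte 9: (13 xor ab) xor 63 = b8 xor 63 = db
byte 10: (81 xor 3c) xor 72 = bd xor 72 = cf
byte 11: (16 xor 39) xor 65 = 2f xor 65 = 4a
byte 12: (da xor 81) xor 74 = 5b xor 74 = 2f
byte 13: (95 xor ba) xor 20 = 2f xor 20 = 0f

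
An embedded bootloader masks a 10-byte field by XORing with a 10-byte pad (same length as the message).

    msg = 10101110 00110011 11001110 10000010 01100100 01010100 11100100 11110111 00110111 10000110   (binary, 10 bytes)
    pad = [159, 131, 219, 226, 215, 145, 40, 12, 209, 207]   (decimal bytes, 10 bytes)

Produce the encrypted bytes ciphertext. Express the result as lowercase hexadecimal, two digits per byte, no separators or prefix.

ae ⊕ 9f = 31
33 ⊕ 83 = b0
ce ⊕ db = 15
82 ⊕ e2 = 60
64 ⊕ d7 = b3
54 ⊕ 91 = c5
e4 ⊕ 28 = cc
f7 ⊕ 0c = fb
37 ⊕ d1 = e6
86 ⊕ cf = 49

31b01560b3c5ccfbe649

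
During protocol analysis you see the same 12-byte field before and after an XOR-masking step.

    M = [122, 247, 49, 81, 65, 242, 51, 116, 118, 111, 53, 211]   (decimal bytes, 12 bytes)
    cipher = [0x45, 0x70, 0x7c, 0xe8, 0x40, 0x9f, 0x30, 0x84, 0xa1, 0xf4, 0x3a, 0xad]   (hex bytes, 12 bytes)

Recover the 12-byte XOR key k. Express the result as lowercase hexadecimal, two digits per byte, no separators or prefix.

3f874db9016d03f0d79b0f7e

Since cipher = M ⊕ k, XORing both sides with M gives k = M ⊕ cipher.
7a ⊕ 45 = 3f
f7 ⊕ 70 = 87
31 ⊕ 7c = 4d
51 ⊕ e8 = b9
41 ⊕ 40 = 01
f2 ⊕ 9f = 6d
33 ⊕ 30 = 03
74 ⊕ 84 = f0
76 ⊕ a1 = d7
6f ⊕ f4 = 9b
35 ⊕ 3a = 0f
d3 ⊕ ad = 7e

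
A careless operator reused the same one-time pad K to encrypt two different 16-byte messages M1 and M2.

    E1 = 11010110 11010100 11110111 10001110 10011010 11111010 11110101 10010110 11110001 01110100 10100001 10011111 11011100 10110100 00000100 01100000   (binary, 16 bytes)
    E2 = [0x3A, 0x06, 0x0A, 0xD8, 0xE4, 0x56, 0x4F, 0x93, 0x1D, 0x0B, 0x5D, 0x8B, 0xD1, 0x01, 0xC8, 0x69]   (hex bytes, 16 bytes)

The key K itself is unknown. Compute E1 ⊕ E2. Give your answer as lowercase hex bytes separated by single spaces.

E1 ⊕ E2 = (M1 ⊕ K) ⊕ (M2 ⊕ K) = M1 ⊕ M2 — the shared key cancels under XOR.
d6 xor 3a = ec
d4 xor 06 = d2
f7 xor 0a = fd
8e xor d8 = 56
9a xor e4 = 7e
fa xor 56 = ac
f5 xor 4f = ba
96 xor 93 = 05
f1 xor 1d = ec
74 xor 0b = 7f
a1 xor 5d = fc
9f xor 8b = 14
dc xor d1 = 0d
b4 xor 01 = b5
04 xor c8 = cc
60 xor 69 = 09

ec d2 fd 56 7e ac ba 05 ec 7f fc 14 0d b5 cc 09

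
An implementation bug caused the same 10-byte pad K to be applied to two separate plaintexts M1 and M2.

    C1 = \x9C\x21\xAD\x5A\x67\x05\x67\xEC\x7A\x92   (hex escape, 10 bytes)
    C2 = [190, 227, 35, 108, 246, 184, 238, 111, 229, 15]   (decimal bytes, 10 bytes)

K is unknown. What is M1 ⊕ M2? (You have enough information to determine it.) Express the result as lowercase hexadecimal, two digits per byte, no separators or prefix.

22c28e3691bd89839f9d

C1 ⊕ C2 = (M1 ⊕ K) ⊕ (M2 ⊕ K) = M1 ⊕ M2 — the shared key cancels under XOR.
10011100 XOR 10111110 = 00100010
00100001 XOR 11100011 = 11000010
10101101 XOR 00100011 = 10001110
01011010 XOR 01101100 = 00110110
01100111 XOR 11110110 = 10010001
00000101 XOR 10111000 = 10111101
01100111 XOR 11101110 = 10001001
11101100 XOR 01101111 = 10000011
01111010 XOR 11100101 = 10011111
10010010 XOR 00001111 = 10011101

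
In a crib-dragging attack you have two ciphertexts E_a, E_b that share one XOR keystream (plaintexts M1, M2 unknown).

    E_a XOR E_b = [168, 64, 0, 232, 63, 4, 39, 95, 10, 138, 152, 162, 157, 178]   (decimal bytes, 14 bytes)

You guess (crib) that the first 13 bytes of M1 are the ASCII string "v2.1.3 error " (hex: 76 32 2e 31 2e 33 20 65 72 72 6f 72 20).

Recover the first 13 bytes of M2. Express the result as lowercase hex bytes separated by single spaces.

de 72 2e d9 11 37 07 3a 78 f8 f7 d0 bd

Since E_a ⊕ E_b = M1 ⊕ M2, XORing with the guessed M1 bytes yields the corresponding M2 bytes: M2 = (E_a ⊕ E_b) ⊕ M1.
byte 0: 10101000 xor 01110110 = 11011110
byte 1: 01000000 xor 00110010 = 01110010
byte 2: 00000000 xor 00101110 = 00101110
byte 3: 11101000 xor 00110001 = 11011001
byte 4: 00111111 xor 00101110 = 00010001
byte 5: 00000100 xor 00110011 = 00110111
byte 6: 00100111 xor 00100000 = 00000111
byte 7: 01011111 xor 01100101 = 00111010
byte 8: 00001010 xor 01110010 = 01111000
byte 9: 10001010 xor 01110010 = 11111000
byte 10: 10011000 xor 01101111 = 11110111
byte 11: 10100010 xor 01110010 = 11010000
byte 12: 10011101 xor 00100000 = 10111101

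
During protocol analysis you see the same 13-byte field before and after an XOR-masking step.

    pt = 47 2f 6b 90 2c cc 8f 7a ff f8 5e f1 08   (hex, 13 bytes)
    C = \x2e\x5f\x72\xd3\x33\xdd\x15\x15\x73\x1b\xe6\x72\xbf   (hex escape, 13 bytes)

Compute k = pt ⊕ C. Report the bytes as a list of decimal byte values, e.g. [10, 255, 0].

Since C = pt ⊕ k, XORing both sides with pt gives k = pt ⊕ C.
47 XOR 2e = 69
2f XOR 5f = 70
6b XOR 72 = 19
90 XOR d3 = 43
2c XOR 33 = 1f
cc XOR dd = 11
8f XOR 15 = 9a
7a XOR 15 = 6f
ff XOR 73 = 8c
f8 XOR 1b = e3
5e XOR e6 = b8
f1 XOR 72 = 83
08 XOR bf = b7

[105, 112, 25, 67, 31, 17, 154, 111, 140, 227, 184, 131, 183]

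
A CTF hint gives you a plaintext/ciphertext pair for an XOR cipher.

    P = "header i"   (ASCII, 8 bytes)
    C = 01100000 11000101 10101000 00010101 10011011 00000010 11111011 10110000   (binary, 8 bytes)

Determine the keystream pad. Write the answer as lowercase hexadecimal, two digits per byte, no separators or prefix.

Since C = P ⊕ pad, XORing both sides with P gives pad = P ⊕ C.
byte 0: 68 XOR 60 = 08
byte 1: 65 XOR c5 = a0
byte 2: 61 XOR a8 = c9
byte 3: 64 XOR 15 = 71
byte 4: 65 XOR 9b = fe
byte 5: 72 XOR 02 = 70
byte 6: 20 XOR fb = db
byte 7: 69 XOR b0 = d9

08a0c971fe70dbd9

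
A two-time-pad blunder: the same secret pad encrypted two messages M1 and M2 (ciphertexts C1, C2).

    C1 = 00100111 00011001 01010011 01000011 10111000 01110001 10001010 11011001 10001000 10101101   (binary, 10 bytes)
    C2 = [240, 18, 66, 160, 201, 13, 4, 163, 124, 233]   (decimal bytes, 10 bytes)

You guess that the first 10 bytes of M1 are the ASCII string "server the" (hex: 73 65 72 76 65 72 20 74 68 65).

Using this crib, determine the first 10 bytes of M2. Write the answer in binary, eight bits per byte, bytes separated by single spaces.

10100100 01101110 01100011 10010101 00010100 00001110 10101110 00001110 10011100 00100001

First, C1 ⊕ C2 = (M1 ⊕ K) ⊕ (M2 ⊕ K) = M1 ⊕ M2, so the key drops out. Then M2 = (M1 ⊕ M2) ⊕ M1 over the first 10 bytes.
byte 0: (27 ^ f0) ^ 73 = d7 ^ 73 = a4
byte 1: (19 ^ 12) ^ 65 = 0b ^ 65 = 6e
byte 2: (53 ^ 42) ^ 72 = 11 ^ 72 = 63
byte 3: (43 ^ a0) ^ 76 = e3 ^ 76 = 95
byte 4: (b8 ^ c9) ^ 65 = 71 ^ 65 = 14
byte 5: (71 ^ 0d) ^ 72 = 7c ^ 72 = 0e
byte 6: (8a ^ 04) ^ 20 = 8e ^ 20 = ae
byte 7: (d9 ^ a3) ^ 74 = 7a ^ 74 = 0e
byte 8: (88 ^ 7c) ^ 68 = f4 ^ 68 = 9c
byte 9: (ad ^ e9) ^ 65 = 44 ^ 65 = 21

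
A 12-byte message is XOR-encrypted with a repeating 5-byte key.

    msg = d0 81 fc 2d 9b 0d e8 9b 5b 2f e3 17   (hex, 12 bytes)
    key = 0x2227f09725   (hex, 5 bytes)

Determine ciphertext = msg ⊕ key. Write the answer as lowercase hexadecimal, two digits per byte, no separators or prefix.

The 5-byte key repeats, so the effective keystream is 22 27 f0 97 25 22 27 f0 97 25 22 27.
byte 0: 11010000 ^ 00100010 = 11110010
byte 1: 10000001 ^ 00100111 = 10100110
byte 2: 11111100 ^ 11110000 = 00001100
byte 3: 00101101 ^ 10010111 = 10111010
byte 4: 10011011 ^ 00100101 = 10111110
byte 5: 00001101 ^ 00100010 = 00101111
byte 6: 11101000 ^ 00100111 = 11001111
byte 7: 10011011 ^ 11110000 = 01101011
byte 8: 01011011 ^ 10010111 = 11001100
byte 9: 00101111 ^ 00100101 = 00001010
byte 10: 11100011 ^ 00100010 = 11000001
byte 11: 00010111 ^ 00100111 = 00110000

f2a60cbabe2fcf6bcc0ac130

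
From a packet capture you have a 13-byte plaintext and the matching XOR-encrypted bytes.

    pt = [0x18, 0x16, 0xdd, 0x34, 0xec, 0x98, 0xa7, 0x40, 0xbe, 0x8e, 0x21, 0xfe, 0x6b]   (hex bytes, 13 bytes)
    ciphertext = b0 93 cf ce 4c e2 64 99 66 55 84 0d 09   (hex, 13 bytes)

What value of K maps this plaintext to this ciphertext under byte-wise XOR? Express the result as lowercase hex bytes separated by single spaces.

a8 85 12 fa a0 7a c3 d9 d8 db a5 f3 62

Since ciphertext = pt ⊕ K, XORing both sides with pt gives K = pt ⊕ ciphertext.
 24 xor 176 = 168
 22 xor 147 = 133
221 xor 207 =  18
 52 xor 206 = 250
236 xor  76 = 160
152 xor 226 = 122
167 xor 100 = 195
 64 xor 153 = 217
190 xor 102 = 216
142 xor  85 = 219
 33 xor 132 = 165
254 xor  13 = 243
107 xor   9 =  98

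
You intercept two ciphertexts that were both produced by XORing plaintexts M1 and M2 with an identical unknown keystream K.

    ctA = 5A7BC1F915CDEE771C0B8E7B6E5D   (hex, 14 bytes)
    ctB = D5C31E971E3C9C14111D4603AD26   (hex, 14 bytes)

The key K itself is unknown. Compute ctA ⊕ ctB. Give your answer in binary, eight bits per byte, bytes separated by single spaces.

ctA ⊕ ctB = (M1 ⊕ K) ⊕ (M2 ⊕ K) = M1 ⊕ M2 — the shared key cancels under XOR.
01011010 ^ 11010101 = 10001111
01111011 ^ 11000011 = 10111000
11000001 ^ 00011110 = 11011111
11111001 ^ 10010111 = 01101110
00010101 ^ 00011110 = 00001011
11001101 ^ 00111100 = 11110001
11101110 ^ 10011100 = 01110010
01110111 ^ 00010100 = 01100011
00011100 ^ 00010001 = 00001101
00001011 ^ 00011101 = 00010110
10001110 ^ 01000110 = 11001000
01111011 ^ 00000011 = 01111000
01101110 ^ 10101101 = 11000011
01011101 ^ 00100110 = 01111011

10001111 10111000 11011111 01101110 00001011 11110001 01110010 01100011 00001101 00010110 11001000 01111000 11000011 01111011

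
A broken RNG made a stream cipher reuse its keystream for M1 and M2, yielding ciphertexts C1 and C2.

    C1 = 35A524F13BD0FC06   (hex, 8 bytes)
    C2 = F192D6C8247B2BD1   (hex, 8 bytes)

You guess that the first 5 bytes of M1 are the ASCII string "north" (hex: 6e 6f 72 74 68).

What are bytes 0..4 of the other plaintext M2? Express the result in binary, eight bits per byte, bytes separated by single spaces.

10101010 01011000 10000000 01001101 01110111

First, C1 ⊕ C2 = (M1 ⊕ K) ⊕ (M2 ⊕ K) = M1 ⊕ M2, so the key drops out. Then M2 = (M1 ⊕ M2) ⊕ M1 over the first 5 bytes.
byte 0: (35 XOR f1) XOR 6e = c4 XOR 6e = aa
byte 1: (a5 XOR 92) XOR 6f = 37 XOR 6f = 58
byte 2: (24 XOR d6) XOR 72 = f2 XOR 72 = 80
byte 3: (f1 XOR c8) XOR 74 = 39 XOR 74 = 4d
byte 4: (3b XOR 24) XOR 68 = 1f XOR 68 = 77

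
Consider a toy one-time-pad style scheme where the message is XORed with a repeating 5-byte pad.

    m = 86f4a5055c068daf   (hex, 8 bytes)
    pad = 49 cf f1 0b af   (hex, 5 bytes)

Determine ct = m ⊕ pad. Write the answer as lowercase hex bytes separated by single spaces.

cf 3b 54 0e f3 4f 42 5e

The 5-byte key repeats, so the effective keystream is 49 cf f1 0b af 49 cf f1.
byte 0: 86 ^ 49 = cf
byte 1: f4 ^ cf = 3b
byte 2: a5 ^ f1 = 54
byte 3: 05 ^ 0b = 0e
byte 4: 5c ^ af = f3
byte 5: 06 ^ 49 = 4f
byte 6: 8d ^ cf = 42
byte 7: af ^ f1 = 5e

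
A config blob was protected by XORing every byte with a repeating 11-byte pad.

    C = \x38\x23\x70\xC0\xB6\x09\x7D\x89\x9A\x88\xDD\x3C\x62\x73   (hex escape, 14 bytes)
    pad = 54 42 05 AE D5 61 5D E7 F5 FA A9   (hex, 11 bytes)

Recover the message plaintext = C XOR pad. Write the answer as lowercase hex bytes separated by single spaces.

The 11-byte key repeats, so the effective keystream is 54 42 05 ae d5 61 5d e7 f5 fa a9 54 42 05.
byte 0: 38 ^ 54 = 6c
byte 1: 23 ^ 42 = 61
byte 2: 70 ^ 05 = 75
byte 3: c0 ^ ae = 6e
byte 4: b6 ^ d5 = 63
byte 5: 09 ^ 61 = 68
byte 6: 7d ^ 5d = 20
byte 7: 89 ^ e7 = 6e
byte 8: 9a ^ f5 = 6f
byte 9: 88 ^ fa = 72
byte 10: dd ^ a9 = 74
byte 11: 3c ^ 54 = 68
byte 12: 62 ^ 42 = 20
byte 13: 73 ^ 05 = 76

6c 61 75 6e 63 68 20 6e 6f 72 74 68 20 76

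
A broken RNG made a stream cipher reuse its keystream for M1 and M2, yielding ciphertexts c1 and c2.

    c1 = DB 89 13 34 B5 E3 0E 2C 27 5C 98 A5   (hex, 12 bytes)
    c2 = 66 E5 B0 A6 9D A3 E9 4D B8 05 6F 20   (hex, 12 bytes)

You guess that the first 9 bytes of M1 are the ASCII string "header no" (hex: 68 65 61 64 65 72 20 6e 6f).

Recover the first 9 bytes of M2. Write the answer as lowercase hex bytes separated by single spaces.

First, c1 ⊕ c2 = (M1 ⊕ K) ⊕ (M2 ⊕ K) = M1 ⊕ M2, so the key drops out. Then M2 = (M1 ⊕ M2) ⊕ M1 over the first 9 bytes.
byte 0: (db ⊕ 66) ⊕ 68 = bd ⊕ 68 = d5
byte 1: (89 ⊕ e5) ⊕ 65 = 6c ⊕ 65 = 09
byte 2: (13 ⊕ b0) ⊕ 61 = a3 ⊕ 61 = c2
byte 3: (34 ⊕ a6) ⊕ 64 = 92 ⊕ 64 = f6
byte 4: (b5 ⊕ 9d) ⊕ 65 = 28 ⊕ 65 = 4d
byte 5: (e3 ⊕ a3) ⊕ 72 = 40 ⊕ 72 = 32
byte 6: (0e ⊕ e9) ⊕ 20 = e7 ⊕ 20 = c7
byte 7: (2c ⊕ 4d) ⊕ 6e = 61 ⊕ 6e = 0f
byte 8: (27 ⊕ b8) ⊕ 6f = 9f ⊕ 6f = f0

d5 09 c2 f6 4d 32 c7 0f f0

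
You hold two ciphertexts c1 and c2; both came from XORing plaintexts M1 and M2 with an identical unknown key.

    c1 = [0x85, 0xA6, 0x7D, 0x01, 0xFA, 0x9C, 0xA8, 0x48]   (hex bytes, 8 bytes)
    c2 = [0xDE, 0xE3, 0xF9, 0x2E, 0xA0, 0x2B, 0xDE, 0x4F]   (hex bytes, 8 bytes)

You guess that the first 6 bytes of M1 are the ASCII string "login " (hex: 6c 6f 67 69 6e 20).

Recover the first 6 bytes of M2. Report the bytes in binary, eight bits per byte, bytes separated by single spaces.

00110111 00101010 11100011 01000110 00110100 10010111

First, c1 ⊕ c2 = (M1 ⊕ K) ⊕ (M2 ⊕ K) = M1 ⊕ M2, so the key drops out. Then M2 = (M1 ⊕ M2) ⊕ M1 over the first 6 bytes.
byte 0: (85 XOR de) XOR 6c = 5b XOR 6c = 37
byte 1: (a6 XOR e3) XOR 6f = 45 XOR 6f = 2a
byte 2: (7d XOR f9) XOR 67 = 84 XOR 67 = e3
byte 3: (01 XOR 2e) XOR 69 = 2f XOR 69 = 46
byte 4: (fa XOR a0) XOR 6e = 5a XOR 6e = 34
byte 5: (9c XOR 2b) XOR 20 = b7 XOR 20 = 97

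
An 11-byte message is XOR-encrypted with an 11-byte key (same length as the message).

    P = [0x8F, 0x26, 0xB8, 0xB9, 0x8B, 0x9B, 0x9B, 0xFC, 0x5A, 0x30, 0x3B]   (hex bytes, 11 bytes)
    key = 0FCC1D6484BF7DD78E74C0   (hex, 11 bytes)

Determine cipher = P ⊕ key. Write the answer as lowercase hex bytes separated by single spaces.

80 ea a5 dd 0f 24 e6 2b d4 44 fb

10001111 xor 00001111 = 10000000
00100110 xor 11001100 = 11101010
10111000 xor 00011101 = 10100101
10111001 xor 01100100 = 11011101
10001011 xor 10000100 = 00001111
10011011 xor 10111111 = 00100100
10011011 xor 01111101 = 11100110
11111100 xor 11010111 = 00101011
01011010 xor 10001110 = 11010100
00110000 xor 01110100 = 01000100
00111011 xor 11000000 = 11111011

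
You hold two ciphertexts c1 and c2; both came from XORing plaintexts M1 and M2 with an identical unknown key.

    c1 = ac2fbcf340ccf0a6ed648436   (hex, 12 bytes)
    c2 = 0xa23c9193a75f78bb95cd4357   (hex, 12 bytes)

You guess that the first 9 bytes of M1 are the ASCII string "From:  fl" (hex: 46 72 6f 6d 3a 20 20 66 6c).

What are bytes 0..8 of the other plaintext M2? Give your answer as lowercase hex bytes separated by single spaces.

First, c1 ⊕ c2 = (M1 ⊕ K) ⊕ (M2 ⊕ K) = M1 ⊕ M2, so the key drops out. Then M2 = (M1 ⊕ M2) ⊕ M1 over the first 9 bytes.
byte 0: (ac ^ a2) ^ 46 = 0e ^ 46 = 48
byte 1: (2f ^ 3c) ^ 72 = 13 ^ 72 = 61
byte 2: (bc ^ 91) ^ 6f = 2d ^ 6f = 42
byte 3: (f3 ^ 93) ^ 6d = 60 ^ 6d = 0d
byte 4: (40 ^ a7) ^ 3a = e7 ^ 3a = dd
byte 5: (cc ^ 5f) ^ 20 = 93 ^ 20 = b3
byte 6: (f0 ^ 78) ^ 20 = 88 ^ 20 = a8
byte 7: (a6 ^ bb) ^ 66 = 1d ^ 66 = 7b
byte 8: (ed ^ 95) ^ 6c = 78 ^ 6c = 14

48 61 42 0d dd b3 a8 7b 14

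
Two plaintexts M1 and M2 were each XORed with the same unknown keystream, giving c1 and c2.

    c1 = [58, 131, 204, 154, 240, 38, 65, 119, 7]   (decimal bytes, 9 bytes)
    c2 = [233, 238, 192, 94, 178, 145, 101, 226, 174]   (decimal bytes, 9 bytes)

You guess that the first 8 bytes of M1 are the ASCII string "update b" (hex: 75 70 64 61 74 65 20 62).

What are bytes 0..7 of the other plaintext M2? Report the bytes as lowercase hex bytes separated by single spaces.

a6 1d 68 a5 36 d2 04 f7

First, c1 ⊕ c2 = (M1 ⊕ K) ⊕ (M2 ⊕ K) = M1 ⊕ M2, so the key drops out. Then M2 = (M1 ⊕ M2) ⊕ M1 over the first 8 bytes.
byte 0: (3a ⊕ e9) ⊕ 75 = d3 ⊕ 75 = a6
byte 1: (83 ⊕ ee) ⊕ 70 = 6d ⊕ 70 = 1d
byte 2: (cc ⊕ c0) ⊕ 64 = 0c ⊕ 64 = 68
byte 3: (9a ⊕ 5e) ⊕ 61 = c4 ⊕ 61 = a5
byte 4: (f0 ⊕ b2) ⊕ 74 = 42 ⊕ 74 = 36
byte 5: (26 ⊕ 91) ⊕ 65 = b7 ⊕ 65 = d2
byte 6: (41 ⊕ 65) ⊕ 20 = 24 ⊕ 20 = 04
byte 7: (77 ⊕ e2) ⊕ 62 = 95 ⊕ 62 = f7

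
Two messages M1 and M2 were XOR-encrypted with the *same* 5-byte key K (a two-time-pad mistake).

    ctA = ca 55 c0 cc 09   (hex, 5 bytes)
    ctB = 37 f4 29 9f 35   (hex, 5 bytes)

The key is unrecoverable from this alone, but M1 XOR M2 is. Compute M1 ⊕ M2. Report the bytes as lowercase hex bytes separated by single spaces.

fd a1 e9 53 3c

ctA ⊕ ctB = (M1 ⊕ K) ⊕ (M2 ⊕ K) = M1 ⊕ M2 — the shared key cancels under XOR.
byte 0: 202 ^  55 = 253
byte 1:  85 ^ 244 = 161
byte 2: 192 ^  41 = 233
byte 3: 204 ^ 159 =  83
byte 4:   9 ^  53 =  60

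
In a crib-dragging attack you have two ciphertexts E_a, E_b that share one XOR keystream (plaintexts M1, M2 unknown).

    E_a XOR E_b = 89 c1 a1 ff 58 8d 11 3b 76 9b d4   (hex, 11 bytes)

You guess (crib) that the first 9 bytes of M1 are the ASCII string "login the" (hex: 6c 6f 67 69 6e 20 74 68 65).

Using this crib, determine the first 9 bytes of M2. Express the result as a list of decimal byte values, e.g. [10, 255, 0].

[229, 174, 198, 150, 54, 173, 101, 83, 19]

Since E_a ⊕ E_b = M1 ⊕ M2, XORing with the guessed M1 bytes yields the corresponding M2 bytes: M2 = (E_a ⊕ E_b) ⊕ M1.
89 xor 6c = e5
c1 xor 6f = ae
a1 xor 67 = c6
ff xor 69 = 96
58 xor 6e = 36
8d xor 20 = ad
11 xor 74 = 65
3b xor 68 = 53
76 xor 65 = 13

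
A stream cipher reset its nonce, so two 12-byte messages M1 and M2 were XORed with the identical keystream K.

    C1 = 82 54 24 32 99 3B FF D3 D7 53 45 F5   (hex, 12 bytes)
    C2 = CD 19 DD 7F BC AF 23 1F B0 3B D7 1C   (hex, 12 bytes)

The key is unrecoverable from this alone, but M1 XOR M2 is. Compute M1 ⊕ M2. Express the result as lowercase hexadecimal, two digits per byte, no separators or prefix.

4f4df94d2594dccc676892e9

C1 ⊕ C2 = (M1 ⊕ K) ⊕ (M2 ⊕ K) = M1 ⊕ M2 — the shared key cancels under XOR.
130 ^ 205 =  79
 84 ^  25 =  77
 36 ^ 221 = 249
 50 ^ 127 =  77
153 ^ 188 =  37
 59 ^ 175 = 148
255 ^  35 = 220
211 ^  31 = 204
215 ^ 176 = 103
 83 ^  59 = 104
 69 ^ 215 = 146
245 ^  28 = 233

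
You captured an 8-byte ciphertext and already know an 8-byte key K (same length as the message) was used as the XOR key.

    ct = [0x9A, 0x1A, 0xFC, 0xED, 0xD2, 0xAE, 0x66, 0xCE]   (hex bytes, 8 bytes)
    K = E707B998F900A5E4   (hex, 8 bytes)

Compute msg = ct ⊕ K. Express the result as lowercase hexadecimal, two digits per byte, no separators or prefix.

7d1d45752baec32a

XOR is its own inverse, so applying the key byte-wise gives the result directly.
9a XOR e7 = 7d
1a XOR 07 = 1d
fc XOR b9 = 45
ed XOR 98 = 75
d2 XOR f9 = 2b
ae XOR 00 = ae
66 XOR a5 = c3
ce XOR e4 = 2a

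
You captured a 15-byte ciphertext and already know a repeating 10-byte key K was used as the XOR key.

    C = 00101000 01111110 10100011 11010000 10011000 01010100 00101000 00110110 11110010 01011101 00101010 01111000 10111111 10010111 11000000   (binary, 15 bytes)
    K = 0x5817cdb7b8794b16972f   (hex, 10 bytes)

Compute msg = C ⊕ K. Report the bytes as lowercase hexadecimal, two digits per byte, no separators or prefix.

70696e67202d63206572726f722078

The 10-byte key repeats, so the effective keystream is 58 17 cd b7 b8 79 4b 16 97 2f 58 17 cd b7 b8.
byte 0: 28 XOR 58 = 70
byte 1: 7e XOR 17 = 69
byte 2: a3 XOR cd = 6e
byte 3: d0 XOR b7 = 67
byte 4: 98 XOR b8 = 20
byte 5: 54 XOR 79 = 2d
byte 6: 28 XOR 4b = 63
byte 7: 36 XOR 16 = 20
byte 8: f2 XOR 97 = 65
byte 9: 5d XOR 2f = 72
byte 10: 2a XOR 58 = 72
byte 11: 78 XOR 17 = 6f
byte 12: bf XOR cd = 72
byte 13: 97 XOR b7 = 20
byte 14: c0 XOR b8 = 78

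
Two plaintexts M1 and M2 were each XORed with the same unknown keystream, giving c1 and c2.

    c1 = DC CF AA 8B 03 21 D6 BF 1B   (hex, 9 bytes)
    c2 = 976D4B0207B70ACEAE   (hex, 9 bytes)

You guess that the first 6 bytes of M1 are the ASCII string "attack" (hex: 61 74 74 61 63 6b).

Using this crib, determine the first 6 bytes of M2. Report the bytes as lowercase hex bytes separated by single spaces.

First, c1 ⊕ c2 = (M1 ⊕ K) ⊕ (M2 ⊕ K) = M1 ⊕ M2, so the key drops out. Then M2 = (M1 ⊕ M2) ⊕ M1 over the first 6 bytes.
byte 0: (dc xor 97) xor 61 = 4b xor 61 = 2a
byte 1: (cf xor 6d) xor 74 = a2 xor 74 = d6
byte 2: (aa xor 4b) xor 74 = e1 xor 74 = 95
byte 3: (8b xor 02) xor 61 = 89 xor 61 = e8
byte 4: (03 xor 07) xor 63 = 04 xor 63 = 67
byte 5: (21 xor b7) xor 6b = 96 xor 6b = fd

2a d6 95 e8 67 fd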